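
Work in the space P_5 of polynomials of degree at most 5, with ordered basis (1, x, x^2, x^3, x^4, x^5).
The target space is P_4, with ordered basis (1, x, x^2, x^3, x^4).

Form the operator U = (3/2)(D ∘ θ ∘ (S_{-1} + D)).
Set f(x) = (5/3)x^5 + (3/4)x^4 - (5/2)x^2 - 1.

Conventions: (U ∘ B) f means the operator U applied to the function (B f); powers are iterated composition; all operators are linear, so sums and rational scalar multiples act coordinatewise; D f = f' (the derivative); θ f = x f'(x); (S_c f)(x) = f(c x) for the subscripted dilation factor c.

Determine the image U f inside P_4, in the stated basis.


S_{-1} f = -(5/3)x^5 + (3/4)x^4 - (5/2)x^2 - 1
D f = (25/3)x^4 + 3x^3 - 5x
(S_{-1} + D) f = -(5/3)x^5 + (109/12)x^4 + 3x^3 - (5/2)x^2 - 5x - 1
θ (S_{-1} + D) f = -(25/3)x^5 + (109/3)x^4 + 9x^3 - 5x^2 - 5x
D θ (S_{-1} + D) f = -(125/3)x^4 + (436/3)x^3 + 27x^2 - 10x - 5
((3/2)(D ∘ θ ∘ (S_{-1} + D))) f = -(125/2)x^4 + 218x^3 + (81/2)x^2 - 15x - 15/2

g(x) = -(125/2)x^4 + 218x^3 + (81/2)x^2 - 15x - 15/2


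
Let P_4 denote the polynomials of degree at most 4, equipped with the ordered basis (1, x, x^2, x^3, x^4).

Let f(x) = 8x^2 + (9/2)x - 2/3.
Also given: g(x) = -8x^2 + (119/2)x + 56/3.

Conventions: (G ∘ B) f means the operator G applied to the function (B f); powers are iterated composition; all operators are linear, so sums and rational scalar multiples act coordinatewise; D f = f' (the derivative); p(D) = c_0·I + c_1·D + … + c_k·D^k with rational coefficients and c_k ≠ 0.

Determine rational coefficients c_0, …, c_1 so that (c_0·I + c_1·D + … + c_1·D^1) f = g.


D^0 f = 8x^2 + (9/2)x - 2/3
D^1 f = 16x + 9/2
matching coefficients of g against c_0 f + c_1 Df + … from the top degree down determines the c_i
solution: c_0 = -1, c_1 = 4

c_0 = -1, c_1 = 4


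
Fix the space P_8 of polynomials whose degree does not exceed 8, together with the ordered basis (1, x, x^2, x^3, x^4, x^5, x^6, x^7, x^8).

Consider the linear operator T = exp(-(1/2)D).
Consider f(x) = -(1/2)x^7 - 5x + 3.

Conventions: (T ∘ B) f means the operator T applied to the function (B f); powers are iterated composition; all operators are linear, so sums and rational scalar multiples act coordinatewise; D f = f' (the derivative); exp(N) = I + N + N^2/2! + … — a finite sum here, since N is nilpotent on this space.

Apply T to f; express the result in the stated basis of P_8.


the image equals g(x) = -(1/2)x^7 + (7/4)x^6 - (21/8)x^5 + (35/16)x^4 - (35/32)x^3 + (21/64)x^2 - (647/128)x + 1409/256

order-1 term: (7/4)x^6 + 5/2
order-2 term: -(21/8)x^5
order-3 term: (35/16)x^4
order-4 term: -(35/32)x^3
order-5 term: (21/64)x^2
order-6 term: -(7/128)x
order-7 term: 1/256
the series for exp(-(1/2)D) f terminates at order 7
exp(-(1/2)D) f = -(1/2)x^7 + (7/4)x^6 - (21/8)x^5 + (35/16)x^4 - (35/32)x^3 + (21/64)x^2 - (647/128)x + 1409/256


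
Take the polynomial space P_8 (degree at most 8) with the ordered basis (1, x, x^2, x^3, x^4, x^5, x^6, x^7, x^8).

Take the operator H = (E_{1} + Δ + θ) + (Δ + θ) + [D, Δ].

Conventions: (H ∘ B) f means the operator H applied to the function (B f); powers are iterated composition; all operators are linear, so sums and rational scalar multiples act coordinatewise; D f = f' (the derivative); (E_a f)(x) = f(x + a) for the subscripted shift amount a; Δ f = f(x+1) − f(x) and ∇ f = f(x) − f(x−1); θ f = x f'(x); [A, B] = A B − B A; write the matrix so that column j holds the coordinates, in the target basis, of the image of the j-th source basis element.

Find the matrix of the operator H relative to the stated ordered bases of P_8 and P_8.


the matrix is [[1, 3, 3, 3, 3, 3, 3, 3, 3]; [0, 3, 6, 9, 12, 15, 18, 21, 24]; [0, 0, 5, 9, 18, 30, 45, 63, 84]; [0, 0, 0, 7, 12, 30, 60, 105, 168]; [0, 0, 0, 0, 9, 15, 45, 105, 210]; [0, 0, 0, 0, 0, 11, 18, 63, 168]; [0, 0, 0, 0, 0, 0, 13, 21, 84]; [0, 0, 0, 0, 0, 0, 0, 15, 24]; [0, 0, 0, 0, 0, 0, 0, 0, 17]] (rows listed top to bottom)

image of 1: 1
image of x: 3x + 3
image of x^2: 5x^2 + 6x + 3
image of x^3: 7x^3 + 9x^2 + 9x + 3
image of x^4: 9x^4 + 12x^3 + 18x^2 + 12x + 3
image of x^5: 11x^5 + 15x^4 + 30x^3 + 30x^2 + 15x + 3
image of x^6: 13x^6 + 18x^5 + 45x^4 + 60x^3 + 45x^2 + 18x + 3
image of x^7: 15x^7 + 21x^6 + 63x^5 + 105x^4 + 105x^3 + 63x^2 + 21x + 3
image of x^8: 17x^8 + 24x^7 + 84x^6 + 168x^5 + 210x^4 + 168x^3 + 84x^2 + 24x + 3
each image's coordinates form column j of the matrix


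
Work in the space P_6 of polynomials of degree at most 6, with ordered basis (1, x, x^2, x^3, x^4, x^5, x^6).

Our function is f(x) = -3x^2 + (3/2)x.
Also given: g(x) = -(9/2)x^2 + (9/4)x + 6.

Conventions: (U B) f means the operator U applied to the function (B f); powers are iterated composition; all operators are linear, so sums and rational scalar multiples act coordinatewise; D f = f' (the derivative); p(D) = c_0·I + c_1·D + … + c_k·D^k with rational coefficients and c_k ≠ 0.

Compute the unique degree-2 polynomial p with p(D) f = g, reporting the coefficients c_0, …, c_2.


D^0 f = -3x^2 + (3/2)x
D^1 f = -6x + 3/2
D^2 f = -6
matching coefficients of g against c_0 f + c_1 Df + … from the top degree down determines the c_i
solution: c_0 = 3/2, c_1 = 0, c_2 = -1

c_0 = 3/2, c_1 = 0, c_2 = -1


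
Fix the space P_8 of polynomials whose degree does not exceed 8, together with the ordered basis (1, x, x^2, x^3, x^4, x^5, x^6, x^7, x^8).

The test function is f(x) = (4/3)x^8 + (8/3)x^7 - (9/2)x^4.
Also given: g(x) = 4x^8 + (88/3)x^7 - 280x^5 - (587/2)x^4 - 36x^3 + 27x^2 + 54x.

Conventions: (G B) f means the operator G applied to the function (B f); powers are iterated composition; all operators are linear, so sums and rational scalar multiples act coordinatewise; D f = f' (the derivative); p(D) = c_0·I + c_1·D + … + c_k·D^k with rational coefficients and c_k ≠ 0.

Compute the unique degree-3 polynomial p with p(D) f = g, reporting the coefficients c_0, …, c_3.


D^0 f = (4/3)x^8 + (8/3)x^7 - (9/2)x^4
D^1 f = (32/3)x^7 + (56/3)x^6 - 18x^3
D^2 f = (224/3)x^6 + 112x^5 - 54x^2
D^3 f = 448x^5 + 560x^4 - 108x
matching coefficients of g against c_0 f + c_1 Df + … from the top degree down determines the c_i
solution: c_0 = 3, c_1 = 2, c_2 = -1/2, c_3 = -1/2

p(D) = 3·I + 2·D − (1/2)·D^2 − (1/2)·D^3, i.e. c_0 = 3, c_1 = 2, c_2 = -1/2, c_3 = -1/2


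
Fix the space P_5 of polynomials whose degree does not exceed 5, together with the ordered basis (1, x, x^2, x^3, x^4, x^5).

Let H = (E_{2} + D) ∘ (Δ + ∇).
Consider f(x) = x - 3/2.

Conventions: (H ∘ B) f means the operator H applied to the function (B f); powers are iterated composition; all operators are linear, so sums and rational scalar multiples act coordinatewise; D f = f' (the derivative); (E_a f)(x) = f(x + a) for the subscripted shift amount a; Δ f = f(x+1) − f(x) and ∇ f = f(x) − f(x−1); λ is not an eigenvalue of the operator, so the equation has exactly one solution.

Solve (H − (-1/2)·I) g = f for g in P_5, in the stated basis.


write g with unknown coordinates in the stated basis and equate coefficients in (H − (-1/2)·I) g = f
solving from the highest basis element down gives g = 2x - 11
check: H g = 4
so H g − (-1/2)·g = x - 3/2 = f ✓

g(x) = 2x - 11


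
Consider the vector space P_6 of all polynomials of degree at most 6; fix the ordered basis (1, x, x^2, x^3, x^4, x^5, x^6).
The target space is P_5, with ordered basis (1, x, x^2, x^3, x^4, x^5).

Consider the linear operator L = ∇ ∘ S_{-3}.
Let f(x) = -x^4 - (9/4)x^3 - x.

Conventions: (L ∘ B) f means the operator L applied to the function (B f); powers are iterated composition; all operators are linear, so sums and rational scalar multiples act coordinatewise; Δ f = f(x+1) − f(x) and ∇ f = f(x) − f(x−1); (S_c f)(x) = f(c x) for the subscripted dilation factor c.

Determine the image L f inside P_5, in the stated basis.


the image equals g(x) = -324x^3 + (2673/4)x^2 - (2025/4)x + 579/4

S_{-3} f = -81x^4 + (243/4)x^3 + 3x
∇ S_{-3} f = -324x^3 + (2673/4)x^2 - (2025/4)x + 579/4


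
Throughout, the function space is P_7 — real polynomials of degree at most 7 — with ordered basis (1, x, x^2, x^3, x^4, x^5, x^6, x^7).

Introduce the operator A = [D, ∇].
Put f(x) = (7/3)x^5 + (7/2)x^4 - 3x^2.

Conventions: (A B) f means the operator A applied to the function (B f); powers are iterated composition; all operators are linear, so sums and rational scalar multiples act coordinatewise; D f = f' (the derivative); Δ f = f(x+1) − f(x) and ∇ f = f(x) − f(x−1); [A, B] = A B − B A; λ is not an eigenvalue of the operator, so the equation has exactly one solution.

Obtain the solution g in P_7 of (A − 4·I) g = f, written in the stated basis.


write g with unknown coordinates in the stated basis and equate coefficients in (A − 4·I) g = f
solving from the highest basis element down gives g = -(7/12)x^5 - (7/8)x^4 + (3/4)x^2
check: A g = 0
so A g − 4·g = (7/3)x^5 + (7/2)x^4 - 3x^2 = f ✓

g(x) = -(7/12)x^5 - (7/8)x^4 + (3/4)x^2


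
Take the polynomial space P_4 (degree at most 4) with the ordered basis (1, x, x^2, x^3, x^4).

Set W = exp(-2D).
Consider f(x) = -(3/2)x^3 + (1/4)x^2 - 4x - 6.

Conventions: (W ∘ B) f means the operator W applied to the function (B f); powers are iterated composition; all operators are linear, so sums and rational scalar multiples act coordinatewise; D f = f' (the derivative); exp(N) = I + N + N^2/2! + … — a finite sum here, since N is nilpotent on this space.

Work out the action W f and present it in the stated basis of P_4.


order-1 term: 9x^2 - x + 8
order-2 term: -18x + 1
order-3 term: 12
the series for exp(-2D) f terminates at order 3
exp(-2D) f = -(3/2)x^3 + (37/4)x^2 - 23x + 15

g(x) = -(3/2)x^3 + (37/4)x^2 - 23x + 15


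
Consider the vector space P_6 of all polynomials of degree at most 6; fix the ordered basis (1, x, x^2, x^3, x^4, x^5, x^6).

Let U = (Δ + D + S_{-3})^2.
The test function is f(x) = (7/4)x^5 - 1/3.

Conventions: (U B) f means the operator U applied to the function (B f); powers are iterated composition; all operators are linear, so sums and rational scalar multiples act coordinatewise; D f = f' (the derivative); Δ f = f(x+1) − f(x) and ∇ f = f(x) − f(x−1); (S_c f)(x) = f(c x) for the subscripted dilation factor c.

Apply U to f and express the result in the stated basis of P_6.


Δ f = (35/4)x^4 + (35/2)x^3 + (35/2)x^2 + (35/4)x + 7/4
D f = (35/4)x^4
S_{-3} f = -(1701/4)x^5 - 1/3
(Δ + D + S_{-3}) f = -(1701/4)x^5 + (35/2)x^4 + (35/2)x^3 + (35/2)x^2 + (35/4)x + 17/12
Δ (Δ + D + S_{-3}) f = -(8505/4)x^4 - (8365/2)x^3 - 4095x^2 - (7875/4)x - 364
D (Δ + D + S_{-3}) f = -(8505/4)x^4 + 70x^3 + (105/2)x^2 + 35x + 35/4
S_{-3} (Δ + D + S_{-3}) f = (413343/4)x^5 + (2835/2)x^4 - (945/2)x^3 + (315/2)x^2 - (105/4)x + 17/12
(Δ + D + S_{-3}) (Δ + D + S_{-3}) f = (413343/4)x^5 - 2835x^4 - 4585x^3 - 3885x^2 - 1960x - 2123/6

the result is g(x) = (413343/4)x^5 - 2835x^4 - 4585x^3 - 3885x^2 - 1960x - 2123/6


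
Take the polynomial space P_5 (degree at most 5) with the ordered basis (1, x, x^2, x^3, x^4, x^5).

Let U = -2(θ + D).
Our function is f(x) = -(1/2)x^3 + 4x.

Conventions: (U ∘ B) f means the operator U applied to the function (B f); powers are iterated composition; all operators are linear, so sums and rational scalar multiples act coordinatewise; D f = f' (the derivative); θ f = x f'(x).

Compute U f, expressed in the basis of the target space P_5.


the image equals g(x) = 3x^3 + 3x^2 - 8x - 8

θ f = -(3/2)x^3 + 4x
D f = -(3/2)x^2 + 4
(θ + D) f = -(3/2)x^3 - (3/2)x^2 + 4x + 4
(-2(θ + D)) f = 3x^3 + 3x^2 - 8x - 8


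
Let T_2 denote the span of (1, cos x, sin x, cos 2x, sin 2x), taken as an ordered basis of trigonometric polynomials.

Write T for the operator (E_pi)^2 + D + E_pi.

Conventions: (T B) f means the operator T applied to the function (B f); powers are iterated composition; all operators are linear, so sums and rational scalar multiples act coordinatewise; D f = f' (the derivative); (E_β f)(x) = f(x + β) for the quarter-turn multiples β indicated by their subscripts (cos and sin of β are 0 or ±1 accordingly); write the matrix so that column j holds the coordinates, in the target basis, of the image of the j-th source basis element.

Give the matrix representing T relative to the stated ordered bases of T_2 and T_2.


the matrix is [[2, 0, 0, 0, 0]; [0, 0, 1, 0, 0]; [0, -1, 0, 0, 0]; [0, 0, 0, 2, 2]; [0, 0, 0, -2, 2]] (rows listed top to bottom)

image of 1: 2
image of cos x: -sin x
image of sin x: cos x
image of cos 2x: 2cos 2x - 2sin 2x
image of sin 2x: 2cos 2x + 2sin 2x
each image's coordinates form column j of the matrix


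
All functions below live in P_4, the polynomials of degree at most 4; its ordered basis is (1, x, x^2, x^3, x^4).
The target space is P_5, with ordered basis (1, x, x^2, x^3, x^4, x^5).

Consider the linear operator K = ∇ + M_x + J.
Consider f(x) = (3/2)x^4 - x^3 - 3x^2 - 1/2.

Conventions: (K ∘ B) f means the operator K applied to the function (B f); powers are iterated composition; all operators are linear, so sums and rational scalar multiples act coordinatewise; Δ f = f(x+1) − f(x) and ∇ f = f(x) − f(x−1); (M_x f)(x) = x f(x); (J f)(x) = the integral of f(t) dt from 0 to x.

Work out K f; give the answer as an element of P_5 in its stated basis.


∇ f = 6x^3 - 12x^2 + 3x + 1/2
M_x f = (3/2)x^5 - x^4 - 3x^3 - (1/2)x
J f = (3/10)x^5 - (1/4)x^4 - x^3 - (1/2)x
(∇ + M_x + J) f = (9/5)x^5 - (5/4)x^4 + 2x^3 - 12x^2 + 2x + 1/2

the image equals g(x) = (9/5)x^5 - (5/4)x^4 + 2x^3 - 12x^2 + 2x + 1/2


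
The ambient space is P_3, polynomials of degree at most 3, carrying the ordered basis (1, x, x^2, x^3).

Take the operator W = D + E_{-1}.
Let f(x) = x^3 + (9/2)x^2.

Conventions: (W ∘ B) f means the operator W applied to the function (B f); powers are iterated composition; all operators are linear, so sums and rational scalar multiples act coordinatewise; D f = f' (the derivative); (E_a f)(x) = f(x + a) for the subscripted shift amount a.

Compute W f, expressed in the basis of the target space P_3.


D f = 3x^2 + 9x
E_{-1} f = x^3 + (3/2)x^2 - 6x + 7/2
(D + E_{-1}) f = x^3 + (9/2)x^2 + 3x + 7/2

the result is g(x) = x^3 + (9/2)x^2 + 3x + 7/2


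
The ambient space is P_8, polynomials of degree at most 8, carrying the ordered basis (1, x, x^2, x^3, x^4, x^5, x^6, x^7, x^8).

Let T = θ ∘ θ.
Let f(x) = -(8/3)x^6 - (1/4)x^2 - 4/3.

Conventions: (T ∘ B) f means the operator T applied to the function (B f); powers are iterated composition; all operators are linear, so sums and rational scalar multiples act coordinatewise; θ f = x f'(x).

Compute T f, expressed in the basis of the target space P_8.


θ f = -16x^6 - (1/2)x^2
θ θ f = -96x^6 - x^2

the image equals g(x) = -96x^6 - x^2


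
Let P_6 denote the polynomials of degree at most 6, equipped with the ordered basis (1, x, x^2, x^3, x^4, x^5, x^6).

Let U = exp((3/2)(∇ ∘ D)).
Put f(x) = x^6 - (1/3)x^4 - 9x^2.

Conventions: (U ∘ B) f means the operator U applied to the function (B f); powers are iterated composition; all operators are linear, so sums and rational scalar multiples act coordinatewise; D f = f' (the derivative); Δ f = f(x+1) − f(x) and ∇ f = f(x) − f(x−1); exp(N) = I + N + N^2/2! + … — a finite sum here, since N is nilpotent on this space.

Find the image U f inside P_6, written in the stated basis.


the image equals g(x) = x^6 + (134/3)x^4 - 90x^3 + 480x^2 - 849x + 1697/2

order-1 term: 45x^4 - 90x^3 + 84x^2 - 39x - 20
order-2 term: 405x^2 - 810x + 927/2
order-3 term: 405
the series for exp((3/2)(∇ ∘ D)) f terminates at order 3
exp((3/2)(∇ ∘ D)) f = x^6 + (134/3)x^4 - 90x^3 + 480x^2 - 849x + 1697/2


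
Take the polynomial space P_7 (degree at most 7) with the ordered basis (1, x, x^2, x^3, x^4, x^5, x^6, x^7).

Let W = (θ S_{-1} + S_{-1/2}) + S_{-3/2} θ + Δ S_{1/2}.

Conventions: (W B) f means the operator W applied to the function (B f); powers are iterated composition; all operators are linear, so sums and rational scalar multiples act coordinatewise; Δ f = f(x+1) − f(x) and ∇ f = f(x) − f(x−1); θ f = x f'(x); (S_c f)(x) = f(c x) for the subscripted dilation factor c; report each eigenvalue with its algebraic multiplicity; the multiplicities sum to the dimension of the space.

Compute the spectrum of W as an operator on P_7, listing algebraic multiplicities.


λ = -8103/64 (multiplicity 1), λ = -43 (multiplicity 1), λ = -53/4 (multiplicity 1), λ = -3 (multiplicity 1), λ = 1 (multiplicity 1), λ = 27/4 (multiplicity 1), λ = 389/16 (multiplicity 1), λ = 4759/64 (multiplicity 1)

image of 1: 1
image of x: -3x + 1/2
image of x^2: (27/4)x^2 + (1/2)x + 1/4
image of x^3: -(53/4)x^3 + (3/8)x^2 + (3/8)x + 1/8
image of x^4: (389/16)x^4 + (1/4)x^3 + (3/8)x^2 + (1/4)x + 1/16
image of x^5: -43x^5 + (5/32)x^4 + (5/16)x^3 + (5/16)x^2 + (5/32)x + 1/32
image of x^6: (4759/64)x^6 + (3/32)x^5 + (15/64)x^4 + (5/16)x^3 + (15/64)x^2 + (3/32)x + 1/64
image of x^7: -(8103/64)x^7 + (7/128)x^6 + (21/128)x^5 + (35/128)x^4 + (35/128)x^3 + (21/128)x^2 + (7/128)x + 1/128
the matrix is upper triangular; its diagonal is (1, -3, 27/4, -53/4, 389/16, -43, 4759/64, -8103/64)
for a triangular matrix the eigenvalues are the diagonal entries, with algebraic multiplicity their repetition count


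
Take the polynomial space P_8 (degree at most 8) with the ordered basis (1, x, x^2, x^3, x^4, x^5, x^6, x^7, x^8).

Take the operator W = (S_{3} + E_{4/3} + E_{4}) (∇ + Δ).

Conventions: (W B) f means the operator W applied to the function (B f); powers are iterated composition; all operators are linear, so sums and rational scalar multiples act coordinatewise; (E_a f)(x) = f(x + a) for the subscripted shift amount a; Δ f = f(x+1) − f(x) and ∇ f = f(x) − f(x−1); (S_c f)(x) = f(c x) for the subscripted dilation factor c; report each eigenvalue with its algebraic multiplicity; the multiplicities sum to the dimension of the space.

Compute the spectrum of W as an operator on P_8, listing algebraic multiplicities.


image of 1: 0
image of x: 6
image of x^2: 20x + 64/3
image of x^3: 66x^2 + 64x + 338/3
image of x^4: 232x^3 + 128x^2 + (1400/3)x + 15488/27
image of x^5: 830x^4 + (640/3)x^3 + (3860/3)x^2 + (77440/27)x + 239206/81
image of x^6: 2940x^5 + 320x^4 + (9880/3)x^3 + (77440/9)x^2 + (479060/27)x + 1219648/81
image of x^7: 10234x^6 + 448x^5 + (28630/3)x^4 + (542080/27)x^3 + (1683514/27)x^2 + (8537536/81)x + 55634774/729
image of x^8: 35024x^7 + (1792/3)x^6 + (100240/3)x^5 + (1084160/27)x^4 + (13631408/81)x^3 + (34150144/81)x^2 + (445101520/729)x + 841869568/2187
the matrix is upper triangular; its diagonal is (0, 0, 0, 0, 0, 0, 0, 0, 0)
for a triangular matrix the eigenvalues are the diagonal entries, with algebraic multiplicity their repetition count

λ = 0 (multiplicity 9)


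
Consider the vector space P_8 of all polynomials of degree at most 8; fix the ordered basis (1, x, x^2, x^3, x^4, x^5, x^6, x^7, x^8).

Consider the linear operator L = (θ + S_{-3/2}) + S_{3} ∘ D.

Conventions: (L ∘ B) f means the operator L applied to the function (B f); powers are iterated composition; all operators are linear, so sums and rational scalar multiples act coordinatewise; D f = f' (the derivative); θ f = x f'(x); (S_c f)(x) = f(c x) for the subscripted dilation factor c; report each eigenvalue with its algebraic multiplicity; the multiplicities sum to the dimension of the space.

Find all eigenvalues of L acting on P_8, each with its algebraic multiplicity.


λ = -1291/128 (multiplicity 1), λ = -83/32 (multiplicity 1), λ = -1/2 (multiplicity 1), λ = -3/8 (multiplicity 1), λ = 1 (multiplicity 1), λ = 17/4 (multiplicity 1), λ = 145/16 (multiplicity 1), λ = 1113/64 (multiplicity 1), λ = 8609/256 (multiplicity 1)

image of 1: 1
image of x: -(1/2)x + 1
image of x^2: (17/4)x^2 + 6x
image of x^3: -(3/8)x^3 + 27x^2
image of x^4: (145/16)x^4 + 108x^3
image of x^5: -(83/32)x^5 + 405x^4
image of x^6: (1113/64)x^6 + 1458x^5
image of x^7: -(1291/128)x^7 + 5103x^6
image of x^8: (8609/256)x^8 + 17496x^7
the matrix is upper triangular; its diagonal is (1, -1/2, 17/4, -3/8, 145/16, -83/32, 1113/64, -1291/128, 8609/256)
for a triangular matrix the eigenvalues are the diagonal entries, with algebraic multiplicity their repetition count


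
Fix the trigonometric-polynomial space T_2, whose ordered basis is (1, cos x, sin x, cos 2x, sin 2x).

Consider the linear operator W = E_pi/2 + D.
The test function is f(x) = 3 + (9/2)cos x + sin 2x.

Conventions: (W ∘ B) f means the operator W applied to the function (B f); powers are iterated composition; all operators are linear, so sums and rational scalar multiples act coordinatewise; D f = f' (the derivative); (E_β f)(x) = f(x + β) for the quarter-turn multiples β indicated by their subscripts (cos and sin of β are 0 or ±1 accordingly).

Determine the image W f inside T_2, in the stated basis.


the result is g(x) = 3 - 9sin x + 2cos 2x - sin 2x

E_pi/2 f = 3 - (9/2)sin x - sin 2x
D f = -(9/2)sin x + 2cos 2x
(E_pi/2 + D) f = 3 - 9sin x + 2cos 2x - sin 2x


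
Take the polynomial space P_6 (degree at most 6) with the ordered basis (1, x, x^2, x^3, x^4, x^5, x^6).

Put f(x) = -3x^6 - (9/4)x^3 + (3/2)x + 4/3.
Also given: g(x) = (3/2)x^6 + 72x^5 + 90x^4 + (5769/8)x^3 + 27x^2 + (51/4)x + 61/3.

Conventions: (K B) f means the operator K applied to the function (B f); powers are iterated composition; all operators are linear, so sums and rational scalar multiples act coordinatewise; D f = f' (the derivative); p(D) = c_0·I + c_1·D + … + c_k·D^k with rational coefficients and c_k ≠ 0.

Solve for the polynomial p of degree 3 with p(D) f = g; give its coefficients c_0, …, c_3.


D^0 f = -3x^6 - (9/4)x^3 + (3/2)x + 4/3
D^1 f = -18x^5 - (27/4)x^2 + 3/2
D^2 f = -90x^4 - (27/2)x
D^3 f = -360x^3 - 27/2
matching coefficients of g against c_0 f + c_1 Df + … from the top degree down determines the c_i
solution: c_0 = -1/2, c_1 = -4, c_2 = -1, c_3 = -2

c_0 = -1/2, c_1 = -4, c_2 = -1, c_3 = -2


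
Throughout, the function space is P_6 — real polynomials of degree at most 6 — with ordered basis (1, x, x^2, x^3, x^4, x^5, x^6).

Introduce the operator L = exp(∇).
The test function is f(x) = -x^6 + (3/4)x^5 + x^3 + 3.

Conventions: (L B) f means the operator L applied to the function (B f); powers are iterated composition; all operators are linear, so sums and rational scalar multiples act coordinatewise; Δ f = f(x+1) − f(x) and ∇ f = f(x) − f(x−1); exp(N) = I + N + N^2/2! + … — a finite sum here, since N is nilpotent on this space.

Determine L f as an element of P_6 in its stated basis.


g(x) = -x^6 - (21/4)x^5 + (15/4)x^4 + 21x^3 - (39/2)x^2 - (33/4)x + 25/2

order-1 term: -6x^5 + (75/4)x^4 - (55/2)x^3 + (51/2)x^2 - (51/4)x + 11/4
order-2 term: -15x^4 + (135/2)x^3 - (255/2)x^2 + (477/4)x - 181/4
order-3 term: -20x^3 + (195/2)x^2 - (345/2)x + 439/4
order-4 term: -15x^2 + (255/4)x - 145/2
order-5 term: -6x + 63/4
order-6 term: -1
the series for exp(∇) f terminates at order 6
exp(∇) f = -x^6 - (21/4)x^5 + (15/4)x^4 + 21x^3 - (39/2)x^2 - (33/4)x + 25/2


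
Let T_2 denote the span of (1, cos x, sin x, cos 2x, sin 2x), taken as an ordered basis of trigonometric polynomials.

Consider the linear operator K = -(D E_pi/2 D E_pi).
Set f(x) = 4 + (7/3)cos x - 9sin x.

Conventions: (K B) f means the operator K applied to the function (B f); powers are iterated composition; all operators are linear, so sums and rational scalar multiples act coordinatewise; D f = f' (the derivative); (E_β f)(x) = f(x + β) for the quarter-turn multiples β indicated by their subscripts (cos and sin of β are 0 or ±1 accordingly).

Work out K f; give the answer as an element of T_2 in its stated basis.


g(x) = 9cos x + (7/3)sin x

E_pi f = 4 - (7/3)cos x + 9sin x
D E_pi f = 9cos x + (7/3)sin x
E_pi/2 D E_pi f = (7/3)cos x - 9sin x
D E_pi/2 D E_pi f = -9cos x - (7/3)sin x
(-(D E_pi/2 D E_pi)) f = 9cos x + (7/3)sin x


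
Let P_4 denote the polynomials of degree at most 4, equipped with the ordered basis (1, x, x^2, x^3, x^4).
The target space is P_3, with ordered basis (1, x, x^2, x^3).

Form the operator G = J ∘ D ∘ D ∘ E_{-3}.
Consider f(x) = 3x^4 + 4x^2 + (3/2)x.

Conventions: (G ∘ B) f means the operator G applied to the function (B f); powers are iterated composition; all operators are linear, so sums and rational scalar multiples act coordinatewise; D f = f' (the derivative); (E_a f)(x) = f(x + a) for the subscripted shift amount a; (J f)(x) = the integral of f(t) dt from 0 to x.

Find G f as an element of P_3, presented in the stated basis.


E_{-3} f = 3x^4 - 36x^3 + 166x^2 - (693/2)x + 549/2
D E_{-3} f = 12x^3 - 108x^2 + 332x - 693/2
D D E_{-3} f = 36x^2 - 216x + 332
J D D E_{-3} f = 12x^3 - 108x^2 + 332x

the result is g(x) = 12x^3 - 108x^2 + 332x


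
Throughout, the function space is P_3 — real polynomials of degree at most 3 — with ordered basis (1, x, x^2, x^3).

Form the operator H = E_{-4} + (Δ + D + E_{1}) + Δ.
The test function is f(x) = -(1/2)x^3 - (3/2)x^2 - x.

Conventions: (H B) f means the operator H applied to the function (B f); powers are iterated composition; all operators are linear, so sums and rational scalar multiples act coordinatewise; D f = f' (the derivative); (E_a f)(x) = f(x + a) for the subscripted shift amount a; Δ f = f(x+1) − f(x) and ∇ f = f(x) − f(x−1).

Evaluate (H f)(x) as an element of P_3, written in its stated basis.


the result is g(x) = -x^3 - 3x^2 - (61/2)x + 2

E_{-4} f = -(1/2)x^3 + (9/2)x^2 - 13x + 12
Δ f = -(3/2)x^2 - (9/2)x - 3
D f = -(3/2)x^2 - 3x - 1
E_{1} f = -(1/2)x^3 - 3x^2 - (11/2)x - 3
(Δ + D + E_{1}) f = -(1/2)x^3 - 6x^2 - 13x - 7
Δ f = -(3/2)x^2 - (9/2)x - 3
(E_{-4} + (Δ + D + E_{1}) + Δ) f = -x^3 - 3x^2 - (61/2)x + 2


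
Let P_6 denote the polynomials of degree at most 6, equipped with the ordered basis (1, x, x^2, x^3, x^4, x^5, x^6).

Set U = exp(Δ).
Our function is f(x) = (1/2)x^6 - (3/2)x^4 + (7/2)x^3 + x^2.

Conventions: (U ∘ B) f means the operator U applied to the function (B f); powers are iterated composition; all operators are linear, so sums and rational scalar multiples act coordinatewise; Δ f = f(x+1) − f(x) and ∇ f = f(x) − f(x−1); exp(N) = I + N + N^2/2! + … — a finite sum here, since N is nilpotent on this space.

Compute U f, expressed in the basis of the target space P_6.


order-1 term: 3x^5 + (15/2)x^4 + 4x^3 + 9x^2 + (19/2)x + 7/2
order-2 term: (15/2)x^4 + 30x^3 + (87/2)x^2 + (75/2)x + 33/2
order-3 term: 10x^3 + 45x^2 + 69x + 79/2
order-4 term: (15/2)x^2 + 30x + 31
order-5 term: 3x + 15/2
order-6 term: 1/2
the series for exp(Δ) f terminates at order 6
exp(Δ) f = (1/2)x^6 + 3x^5 + (27/2)x^4 + (95/2)x^3 + 106x^2 + 149x + 197/2

g(x) = (1/2)x^6 + 3x^5 + (27/2)x^4 + (95/2)x^3 + 106x^2 + 149x + 197/2


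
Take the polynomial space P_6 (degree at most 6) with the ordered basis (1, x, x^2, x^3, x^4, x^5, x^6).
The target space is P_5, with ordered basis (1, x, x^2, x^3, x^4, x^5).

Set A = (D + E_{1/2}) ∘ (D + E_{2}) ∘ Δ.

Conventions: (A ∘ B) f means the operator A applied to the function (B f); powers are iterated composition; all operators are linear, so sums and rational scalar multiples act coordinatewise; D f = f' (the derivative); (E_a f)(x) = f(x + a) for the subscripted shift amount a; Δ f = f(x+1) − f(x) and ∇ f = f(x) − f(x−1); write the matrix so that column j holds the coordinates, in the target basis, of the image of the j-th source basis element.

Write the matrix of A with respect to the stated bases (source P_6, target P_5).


the matrix is [[0, 1, 10, 217/4, 212, 12761/16, 5871/2]; [0, 0, 2, 30, 217, 1060, 38283/8]; [0, 0, 0, 3, 60, 1085/2, 3180]; [0, 0, 0, 0, 4, 100, 1085]; [0, 0, 0, 0, 0, 5, 150]; [0, 0, 0, 0, 0, 0, 6]] (rows listed top to bottom)

image of 1: 0
image of x: 1
image of x^2: 2x + 10
image of x^3: 3x^2 + 30x + 217/4
image of x^4: 4x^3 + 60x^2 + 217x + 212
image of x^5: 5x^4 + 100x^3 + (1085/2)x^2 + 1060x + 12761/16
image of x^6: 6x^5 + 150x^4 + 1085x^3 + 3180x^2 + (38283/8)x + 5871/2
each image's coordinates form column j of the matrix


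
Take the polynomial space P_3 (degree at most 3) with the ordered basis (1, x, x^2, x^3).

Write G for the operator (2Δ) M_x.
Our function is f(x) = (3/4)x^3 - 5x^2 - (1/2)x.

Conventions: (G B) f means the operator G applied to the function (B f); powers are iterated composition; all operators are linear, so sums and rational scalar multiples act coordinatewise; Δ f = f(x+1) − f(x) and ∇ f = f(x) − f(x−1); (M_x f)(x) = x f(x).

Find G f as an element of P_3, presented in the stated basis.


the image equals g(x) = 6x^3 - 21x^2 - 26x - 19/2

M_x f = (3/4)x^4 - 5x^3 - (1/2)x^2
Δ M_x f = 3x^3 - (21/2)x^2 - 13x - 19/4
(2Δ) M_x f = 6x^3 - 21x^2 - 26x - 19/2


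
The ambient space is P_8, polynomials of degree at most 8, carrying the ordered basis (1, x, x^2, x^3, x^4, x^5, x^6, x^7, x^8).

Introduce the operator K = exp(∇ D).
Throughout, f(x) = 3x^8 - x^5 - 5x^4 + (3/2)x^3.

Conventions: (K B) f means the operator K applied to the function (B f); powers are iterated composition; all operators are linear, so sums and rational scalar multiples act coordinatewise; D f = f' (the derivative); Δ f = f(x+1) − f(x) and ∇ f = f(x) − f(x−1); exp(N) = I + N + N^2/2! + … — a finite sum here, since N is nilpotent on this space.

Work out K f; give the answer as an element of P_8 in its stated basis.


order-1 term: 168x^6 - 504x^5 + 840x^4 - 860x^3 + 474x^2 - 119x + 9/2
order-2 term: 2520x^4 - 10080x^3 + 17640x^2 - 15180x + 5208
order-3 term: 10080x^2 - 30240x + 25200
order-4 term: 5040
the series for exp(∇ D) f terminates at order 4
exp(∇ D) f = 3x^8 + 168x^6 - 505x^5 + 3355x^4 - (21877/2)x^3 + 28194x^2 - 45539x + 70905/2

the result is g(x) = 3x^8 + 168x^6 - 505x^5 + 3355x^4 - (21877/2)x^3 + 28194x^2 - 45539x + 70905/2


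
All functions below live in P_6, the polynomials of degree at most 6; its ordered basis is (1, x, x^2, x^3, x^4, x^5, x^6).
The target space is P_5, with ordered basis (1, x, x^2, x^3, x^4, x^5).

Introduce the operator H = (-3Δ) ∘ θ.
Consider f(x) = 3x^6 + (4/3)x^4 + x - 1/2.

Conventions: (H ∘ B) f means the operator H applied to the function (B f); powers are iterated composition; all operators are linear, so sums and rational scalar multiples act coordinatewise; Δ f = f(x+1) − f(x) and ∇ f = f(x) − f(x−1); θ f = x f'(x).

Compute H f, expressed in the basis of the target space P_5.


θ f = 18x^6 + (16/3)x^4 + x
Δ θ f = 108x^5 + 270x^4 + (1144/3)x^3 + 302x^2 + (388/3)x + 73/3
(-3Δ) θ f = -324x^5 - 810x^4 - 1144x^3 - 906x^2 - 388x - 73

the result is g(x) = -324x^5 - 810x^4 - 1144x^3 - 906x^2 - 388x - 73


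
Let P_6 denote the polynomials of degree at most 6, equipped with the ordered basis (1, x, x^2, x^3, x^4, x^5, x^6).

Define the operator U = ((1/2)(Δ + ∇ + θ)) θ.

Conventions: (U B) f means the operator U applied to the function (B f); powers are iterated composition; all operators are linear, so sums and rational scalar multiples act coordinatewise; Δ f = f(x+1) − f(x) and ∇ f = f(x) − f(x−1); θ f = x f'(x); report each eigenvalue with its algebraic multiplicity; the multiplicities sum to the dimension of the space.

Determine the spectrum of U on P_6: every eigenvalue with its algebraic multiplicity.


image of 1: 0
image of x: (1/2)x + 1
image of x^2: 2x^2 + 4x
image of x^3: (9/2)x^3 + 9x^2 + 3
image of x^4: 8x^4 + 16x^3 + 16x
image of x^5: (25/2)x^5 + 25x^4 + 50x^2 + 5
image of x^6: 18x^6 + 36x^5 + 120x^3 + 36x
the matrix is upper triangular; its diagonal is (0, 1/2, 2, 9/2, 8, 25/2, 18)
for a triangular matrix the eigenvalues are the diagonal entries, with algebraic multiplicity their repetition count

λ = 0 (multiplicity 1), λ = 1/2 (multiplicity 1), λ = 2 (multiplicity 1), λ = 9/2 (multiplicity 1), λ = 8 (multiplicity 1), λ = 25/2 (multiplicity 1), λ = 18 (multiplicity 1)


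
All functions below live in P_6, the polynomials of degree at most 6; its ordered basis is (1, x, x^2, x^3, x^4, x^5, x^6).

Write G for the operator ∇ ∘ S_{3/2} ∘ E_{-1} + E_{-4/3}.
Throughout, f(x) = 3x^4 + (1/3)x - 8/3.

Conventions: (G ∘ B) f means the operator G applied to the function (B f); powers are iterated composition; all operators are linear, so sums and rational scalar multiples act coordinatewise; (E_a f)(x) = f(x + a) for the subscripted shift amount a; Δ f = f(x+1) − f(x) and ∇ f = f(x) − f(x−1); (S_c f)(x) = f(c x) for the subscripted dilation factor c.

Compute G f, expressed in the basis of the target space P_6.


g(x) = 3x^4 + (179/4)x^3 - (1445/8)x^2 + (8465/36)x - 46361/432

E_{-1} f = 3x^4 - 12x^3 + 18x^2 - (35/3)x
S_{3/2} E_{-1} f = (243/16)x^4 - (81/2)x^3 + (81/2)x^2 - (35/2)x
∇ S_{3/2} E_{-1} f = (243/4)x^3 - (1701/8)x^2 + (1053/4)x - 1819/16
E_{-4/3} f = 3x^4 - 16x^3 + 32x^2 - (253/9)x + 172/27
(∇ ∘ S_{3/2} ∘ E_{-1} + E_{-4/3}) f = 3x^4 + (179/4)x^3 - (1445/8)x^2 + (8465/36)x - 46361/432


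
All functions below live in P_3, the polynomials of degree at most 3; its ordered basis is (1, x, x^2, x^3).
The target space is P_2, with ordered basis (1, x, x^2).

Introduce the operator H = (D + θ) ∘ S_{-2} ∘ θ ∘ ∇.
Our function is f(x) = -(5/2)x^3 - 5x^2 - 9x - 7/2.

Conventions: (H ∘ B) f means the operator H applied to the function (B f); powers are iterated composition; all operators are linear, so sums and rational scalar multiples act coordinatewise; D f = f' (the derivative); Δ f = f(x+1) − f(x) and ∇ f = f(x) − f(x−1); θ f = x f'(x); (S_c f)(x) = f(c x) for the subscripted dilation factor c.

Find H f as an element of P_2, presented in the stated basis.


the result is g(x) = -120x^2 - 115x + 5

∇ f = -(15/2)x^2 - (5/2)x - 13/2
θ ∇ f = -15x^2 - (5/2)x
S_{-2} θ ∇ f = -60x^2 + 5x
D (S_{-2} ∘ θ ∘ ∇) f = -120x + 5
θ (S_{-2} ∘ θ ∘ ∇) f = -120x^2 + 5x
(D + θ) (S_{-2} ∘ θ ∘ ∇) f = -120x^2 - 115x + 5


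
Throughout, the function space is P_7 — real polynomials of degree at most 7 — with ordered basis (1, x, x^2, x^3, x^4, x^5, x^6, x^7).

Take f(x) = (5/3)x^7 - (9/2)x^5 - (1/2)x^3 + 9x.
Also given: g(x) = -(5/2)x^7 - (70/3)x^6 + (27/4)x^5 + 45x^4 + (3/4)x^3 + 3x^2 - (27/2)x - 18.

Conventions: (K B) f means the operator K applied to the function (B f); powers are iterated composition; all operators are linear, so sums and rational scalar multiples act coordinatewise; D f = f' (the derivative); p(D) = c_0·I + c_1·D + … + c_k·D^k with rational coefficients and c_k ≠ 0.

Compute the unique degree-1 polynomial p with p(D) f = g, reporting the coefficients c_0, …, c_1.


D^0 f = (5/3)x^7 - (9/2)x^5 - (1/2)x^3 + 9x
D^1 f = (35/3)x^6 - (45/2)x^4 - (3/2)x^2 + 9
matching coefficients of g against c_0 f + c_1 Df + … from the top degree down determines the c_i
solution: c_0 = -3/2, c_1 = -2

p(D) = -(3/2)·I − 2·D, i.e. c_0 = -3/2, c_1 = -2


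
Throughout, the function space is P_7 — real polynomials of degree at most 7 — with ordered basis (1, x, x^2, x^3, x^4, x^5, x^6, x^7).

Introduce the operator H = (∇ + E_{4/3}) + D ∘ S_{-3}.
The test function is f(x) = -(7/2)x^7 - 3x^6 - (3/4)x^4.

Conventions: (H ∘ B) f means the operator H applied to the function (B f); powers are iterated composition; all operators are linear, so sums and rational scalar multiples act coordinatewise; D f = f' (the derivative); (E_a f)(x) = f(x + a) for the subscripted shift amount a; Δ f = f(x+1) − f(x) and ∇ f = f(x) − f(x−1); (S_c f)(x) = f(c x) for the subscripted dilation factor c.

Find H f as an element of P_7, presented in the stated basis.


the image equals g(x) = -(7/2)x^7 + (160564/3)x^6 - (79327/6)x^5 - (48451/108)x^4 - (116135/162)x^3 - (39200/81)x^2 - (316561/1458)x - 395381/8748

∇ f = -(49/2)x^6 + (111/2)x^5 - (155/2)x^4 + (119/2)x^3 - 24x^2 + (7/2)x + 1/4
E_{4/3} f = -(7/2)x^7 - (107/3)x^6 - (464/3)x^5 - (40081/108)x^4 - (43204/81)x^3 - (37256/81)x^2 - (160832/729)x - 99392/2187
(∇ + E_{4/3}) f = -(7/2)x^7 - (361/6)x^6 - (595/6)x^5 - (48451/108)x^4 - (76769/162)x^3 - (39200/81)x^2 - (316561/1458)x - 395381/8748
S_{-3} f = (15309/2)x^7 - 2187x^6 - (243/4)x^4
D S_{-3} f = (107163/2)x^6 - 13122x^5 - 243x^3
((∇ + E_{4/3}) + D ∘ S_{-3}) f = -(7/2)x^7 + (160564/3)x^6 - (79327/6)x^5 - (48451/108)x^4 - (116135/162)x^3 - (39200/81)x^2 - (316561/1458)x - 395381/8748


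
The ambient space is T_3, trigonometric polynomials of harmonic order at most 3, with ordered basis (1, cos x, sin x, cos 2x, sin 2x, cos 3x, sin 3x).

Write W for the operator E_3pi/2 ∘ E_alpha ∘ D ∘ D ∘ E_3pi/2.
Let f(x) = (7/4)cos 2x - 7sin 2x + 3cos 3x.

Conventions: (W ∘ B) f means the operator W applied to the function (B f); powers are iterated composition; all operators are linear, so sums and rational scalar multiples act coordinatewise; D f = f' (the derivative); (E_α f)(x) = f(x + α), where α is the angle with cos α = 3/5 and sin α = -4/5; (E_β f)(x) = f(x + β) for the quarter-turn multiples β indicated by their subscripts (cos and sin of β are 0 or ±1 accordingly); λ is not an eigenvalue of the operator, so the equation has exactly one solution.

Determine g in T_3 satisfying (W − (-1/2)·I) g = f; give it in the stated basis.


write g with unknown coordinates in the stated basis and equate coefficients in (W − (-1/2)·I) g = f
solving from the highest basis element down gives g = (1981/1158)cos 2x - (154/579)sin 2x - (11886/36413)cos 3x - (4752/36413)sin 3x
check: W g = (518/579)cos 2x - (3976/579)sin 2x + (115182/36413)cos 3x + (2376/36413)sin 3x
so W g − (-1/2)·g = (7/4)cos 2x - 7sin 2x + 3cos 3x = f ✓

g(x) = (1981/1158)cos 2x - (154/579)sin 2x - (11886/36413)cos 3x - (4752/36413)sin 3x


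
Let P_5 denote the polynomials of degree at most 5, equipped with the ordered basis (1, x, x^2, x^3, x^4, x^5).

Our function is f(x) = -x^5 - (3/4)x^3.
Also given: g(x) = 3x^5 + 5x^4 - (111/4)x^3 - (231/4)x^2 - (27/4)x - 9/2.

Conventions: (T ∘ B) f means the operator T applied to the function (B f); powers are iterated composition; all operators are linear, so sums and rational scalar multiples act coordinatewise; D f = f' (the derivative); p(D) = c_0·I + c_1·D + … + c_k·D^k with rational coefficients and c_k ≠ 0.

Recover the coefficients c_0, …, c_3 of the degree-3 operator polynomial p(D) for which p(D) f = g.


p(D) = -3·I − D + (3/2)·D^2 + D^3, i.e. c_0 = -3, c_1 = -1, c_2 = 3/2, c_3 = 1

D^0 f = -x^5 - (3/4)x^3
D^1 f = -5x^4 - (9/4)x^2
D^2 f = -20x^3 - (9/2)x
D^3 f = -60x^2 - 9/2
matching coefficients of g against c_0 f + c_1 Df + … from the top degree down determines the c_i
solution: c_0 = -3, c_1 = -1, c_2 = 3/2, c_3 = 1


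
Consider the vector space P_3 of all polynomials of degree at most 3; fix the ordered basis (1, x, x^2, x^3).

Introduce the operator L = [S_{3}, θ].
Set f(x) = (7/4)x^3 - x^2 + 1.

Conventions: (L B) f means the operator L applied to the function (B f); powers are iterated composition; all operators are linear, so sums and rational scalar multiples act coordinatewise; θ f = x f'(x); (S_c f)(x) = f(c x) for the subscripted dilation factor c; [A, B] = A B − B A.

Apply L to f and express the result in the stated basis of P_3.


g(x) = 0

θ f = (21/4)x^3 - 2x^2
S_{3} θ f = (567/4)x^3 - 18x^2
S_{3} f = (189/4)x^3 - 9x^2 + 1
θ S_{3} f = (567/4)x^3 - 18x^2
[S_{3}, θ] f = 0


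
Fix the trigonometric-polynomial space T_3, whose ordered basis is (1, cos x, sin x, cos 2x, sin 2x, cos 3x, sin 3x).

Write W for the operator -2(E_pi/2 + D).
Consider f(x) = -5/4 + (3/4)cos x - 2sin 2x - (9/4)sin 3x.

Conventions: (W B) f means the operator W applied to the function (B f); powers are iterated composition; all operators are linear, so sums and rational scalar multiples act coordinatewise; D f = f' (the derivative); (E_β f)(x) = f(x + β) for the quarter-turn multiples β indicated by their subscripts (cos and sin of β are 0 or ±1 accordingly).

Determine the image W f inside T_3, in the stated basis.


the result is g(x) = 5/2 + 3sin x + 8cos 2x - 4sin 2x + 9cos 3x

E_pi/2 f = -5/4 - (3/4)sin x + 2sin 2x + (9/4)cos 3x
D f = -(3/4)sin x - 4cos 2x - (27/4)cos 3x
(E_pi/2 + D) f = -5/4 - (3/2)sin x - 4cos 2x + 2sin 2x - (9/2)cos 3x
(-2(E_pi/2 + D)) f = 5/2 + 3sin x + 8cos 2x - 4sin 2x + 9cos 3x
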